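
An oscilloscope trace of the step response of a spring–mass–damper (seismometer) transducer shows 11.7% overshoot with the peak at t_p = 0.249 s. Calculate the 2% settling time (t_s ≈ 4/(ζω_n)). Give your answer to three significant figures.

ζ from %OS: ζ = |ln 0.117|/√(π²+ln²0.117) = 0.564.
From t_p = π/ω_d, ω_d = π/0.249 = 12.6 rad/s, so ω_n = ω_d/√(1−ζ²) = 15.3 rad/s.
t_s ≈ 4/(ζω_n) = 4/(0.564·15.3) = 0.464 s.

t_s ≈ 0.464 s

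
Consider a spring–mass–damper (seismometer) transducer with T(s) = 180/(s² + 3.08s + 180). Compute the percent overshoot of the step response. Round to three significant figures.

Matching coefficients with s² + 2ζω_n s + ω_n² gives ω_n² = 180 ⇒ ω_n = 13.4 rad/s, and ζ = 3.08/(2ω_n) = 0.115.
Overshoot: exp(−π·0.115/√(1−0.115²)) = 0.696, i.e. 69.6%.

%OS ≈ 69.6%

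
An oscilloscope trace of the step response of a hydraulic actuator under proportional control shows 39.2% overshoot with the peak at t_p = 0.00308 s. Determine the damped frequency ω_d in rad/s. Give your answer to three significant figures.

ω_d ≈ 1020 rad/s

t_p = π/ω_d, so ω_d = π/0.00308 = 1020 rad/s.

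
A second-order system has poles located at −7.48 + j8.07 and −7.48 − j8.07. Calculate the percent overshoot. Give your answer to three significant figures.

The poles are at −σ ± jω_d with σ = 7.48 and ω_d = 8.07, so ω_n = √(σ²+ω_d²) = 11.0 rad/s and ζ = σ/ω_n = 0.680.
%OS = 100 e^{−πζ/√(1−ζ²)} with ζ = 0.680 gives 5.44%.

%OS ≈ 5.44%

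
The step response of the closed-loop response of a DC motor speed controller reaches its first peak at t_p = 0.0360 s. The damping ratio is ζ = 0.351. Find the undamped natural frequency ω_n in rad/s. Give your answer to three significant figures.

ω_n ≈ 93.2 rad/s

Peak time t_p = π/ω_d, so ω_d = π/t_p = π/0.0360 = 87.3 rad/s.
ω_n = ω_d/√(1−ζ²) = 87.3/√0.877 = 93.2 rad/s.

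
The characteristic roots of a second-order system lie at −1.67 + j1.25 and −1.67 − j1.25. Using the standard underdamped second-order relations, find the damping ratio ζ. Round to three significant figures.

|pole| = ω_n = √(1.67² + 1.25²) = 2.09 rad/s; ζ = cos θ = σ/ω_n = 0.801.

ζ ≈ 0.801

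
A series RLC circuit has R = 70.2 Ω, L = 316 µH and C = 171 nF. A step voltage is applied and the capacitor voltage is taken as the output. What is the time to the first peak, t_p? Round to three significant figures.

For a series RLC circuit (capacitor voltage as output), ω_n = 1/√(LC) = 1/√(316 µH · 171 nF) = 136000 rad/s.
ζ = (R/2)·√(C/L) = (70.2/2)·√(171 nF/316 µH) = 0.817.
ω_d = ω_n√(1−ζ²) = 78500 rad/s. t_p = π/ω_d = 0.0000400 s.

t_p ≈ 0.0000400 s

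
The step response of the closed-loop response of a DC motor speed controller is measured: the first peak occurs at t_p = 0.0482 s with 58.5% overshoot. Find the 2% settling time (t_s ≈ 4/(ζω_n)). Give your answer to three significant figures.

t_s ≈ 0.360 s

The overshoot fixes ζ = −ln(OS)/√(π²+ln²(OS)) = 0.168.
t_p = π/ω_d ⇒ ω_d = 65.2 rad/s; then ω_n = ω_d/√(1−ζ²) = 66.1 rad/s.
t_s ≈ 4/(ζω_n) = 4/(0.168·66.1) = 0.360 s.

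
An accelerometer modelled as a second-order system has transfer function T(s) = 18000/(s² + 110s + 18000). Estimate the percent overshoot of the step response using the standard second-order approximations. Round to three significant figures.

ω_n = √18000 = 134 rad/s; ζ = 110/(2·134) = 0.410.
Overshoot: exp(−π·0.410/√(1−0.410²)) = 0.244, i.e. 24.4%.

%OS ≈ 24.4%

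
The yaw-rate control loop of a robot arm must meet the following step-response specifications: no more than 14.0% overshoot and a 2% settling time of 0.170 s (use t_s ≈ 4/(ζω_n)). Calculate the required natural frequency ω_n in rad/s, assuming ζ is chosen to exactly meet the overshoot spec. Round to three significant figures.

ω_n ≈ 44.4 rad/s

ζ = −ln(OS)/√(π² + (ln OS)²). With OS = 0.140, ln OS = −1.966 and ζ = 1.966/3.706 = 0.531.
From t_s ≈ 4/(ζω_n): ω_n = 4/(ζ·t_s) = 4/(0.531·0.170) = 44.4 rad/s.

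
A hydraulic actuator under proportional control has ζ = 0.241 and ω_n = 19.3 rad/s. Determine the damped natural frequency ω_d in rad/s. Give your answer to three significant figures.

ω_d = ω_n√(1−ζ²) = 19.3·√0.942 = 18.7 rad/s.

ω_d ≈ 18.7 rad/s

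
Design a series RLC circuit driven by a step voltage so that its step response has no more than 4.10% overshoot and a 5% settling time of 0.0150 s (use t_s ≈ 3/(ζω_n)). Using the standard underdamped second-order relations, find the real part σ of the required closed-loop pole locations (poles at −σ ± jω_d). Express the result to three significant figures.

σ ≈ 200

The settling-time spec alone fixes σ = ζω_n = 3/t_s = 3/0.0150 = 200.
(Overshoot then fixes ζ = 0.713 and hence ω_d = σ·√(1−ζ²)/ζ = 197 rad/s.)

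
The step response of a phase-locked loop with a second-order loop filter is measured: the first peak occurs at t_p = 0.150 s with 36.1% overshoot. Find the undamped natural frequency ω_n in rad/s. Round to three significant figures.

ω_n ≈ 22.0 rad/s

From the overshoot, ζ = −ln(OS)/√(π²+ln²(OS)) = 0.308.
t_p = π/ω_d ⇒ ω_d = 20.9 rad/s; then ω_n = ω_d/√(1−ζ²) = 22.0 rad/s.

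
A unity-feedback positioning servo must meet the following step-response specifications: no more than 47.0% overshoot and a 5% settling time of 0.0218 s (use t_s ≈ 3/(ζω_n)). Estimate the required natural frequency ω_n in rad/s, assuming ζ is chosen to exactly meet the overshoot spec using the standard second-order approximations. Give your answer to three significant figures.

ω_n ≈ 589 rad/s

ζ = −ln(OS)/√(π² + (ln OS)²). With OS = 0.470, ln OS = −0.7550 and ζ = 0.7550/3.231 = 0.234.
Then ω_n = 3/(ζ t_s) = 3/(0.234 × 0.0218) = 589 rad/s.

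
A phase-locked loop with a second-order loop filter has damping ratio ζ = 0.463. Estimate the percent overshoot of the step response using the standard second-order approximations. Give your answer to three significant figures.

%OS ≈ 19.4%

For an underdamped second-order system, %OS = 100·exp(−πζ/√(1−ζ²)).
πζ/√(1−ζ²) = π·0.463/√(1−0.214) = 1.641, so %OS = 100·e^(−1.641) = 19.4%.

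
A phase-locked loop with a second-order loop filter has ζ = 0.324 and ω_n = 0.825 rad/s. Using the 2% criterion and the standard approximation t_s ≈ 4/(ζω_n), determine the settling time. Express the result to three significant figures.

t_s ≈ 4/(ζω_n) = 4/(0.324 × 0.825) = 15.0 s.

t_s ≈ 15.0 s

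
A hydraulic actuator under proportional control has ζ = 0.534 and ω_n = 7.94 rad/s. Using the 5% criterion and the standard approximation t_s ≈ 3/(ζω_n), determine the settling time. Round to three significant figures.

t_s ≈ 3/(ζω_n) = 3/(0.534 × 7.94) = 0.708 s.

t_s ≈ 0.708 s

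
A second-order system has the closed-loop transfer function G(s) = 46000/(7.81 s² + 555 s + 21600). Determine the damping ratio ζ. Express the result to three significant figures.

ζ ≈ 0.676

Dividing through by 7.81: denominator becomes s² + 71.06 s + 2766.
So ω_n = √2766 = 52.6 rad/s and ζ = 71.06/(2·52.6) = 0.676.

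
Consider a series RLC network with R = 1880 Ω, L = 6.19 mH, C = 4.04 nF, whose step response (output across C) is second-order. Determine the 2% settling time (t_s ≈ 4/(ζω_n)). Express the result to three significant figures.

t_s ≈ 0.0000263 s

For a series RLC circuit (capacitor voltage as output), ω_n = 1/√(LC) = 1/√(6.19 mH · 4.04 nF) = 200000 rad/s.
ζ = (R/2)·√(C/L) = (1880/2)·√(4.04 nF/6.19 mH) = 0.759.
t_s ≈ 4/(ζω_n) = 0.0000263 s.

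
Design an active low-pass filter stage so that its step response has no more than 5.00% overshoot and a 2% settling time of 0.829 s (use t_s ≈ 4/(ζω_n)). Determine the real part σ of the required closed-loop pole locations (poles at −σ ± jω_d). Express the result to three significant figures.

The settling-time spec alone fixes σ = ζω_n = 4/t_s = 4/0.829 = 4.83.
(Overshoot then fixes ζ = 0.690 and hence ω_d = σ·√(1−ζ²)/ζ = 5.06 rad/s.)

σ ≈ 4.83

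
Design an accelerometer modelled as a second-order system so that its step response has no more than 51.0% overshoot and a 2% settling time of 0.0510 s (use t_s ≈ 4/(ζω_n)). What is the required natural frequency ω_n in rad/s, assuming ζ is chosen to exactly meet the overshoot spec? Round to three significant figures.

From %OS = 100·exp(−πζ/√(1−ζ²)), invert to get ζ = −ln(OS)/√(π² + ln²(OS)) with OS = 0.510.
−ln 0.510 = 0.6733, so ζ = 0.6733/√(π² + 0.4534) = 0.210.
Then ω_n = 4/(ζ t_s) = 4/(0.210 × 0.0510) = 374 rad/s.

ω_n ≈ 374 rad/s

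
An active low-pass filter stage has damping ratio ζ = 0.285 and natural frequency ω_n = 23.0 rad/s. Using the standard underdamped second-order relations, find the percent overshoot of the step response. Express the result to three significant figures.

For an underdamped second-order system, %OS = 100·exp(−πζ/√(1−ζ²)).
πζ/√(1−ζ²) = π·0.285/√(1−0.0812) = 0.9341, so %OS = 100·e^(−0.9341) = 39.3%.

%OS ≈ 39.3%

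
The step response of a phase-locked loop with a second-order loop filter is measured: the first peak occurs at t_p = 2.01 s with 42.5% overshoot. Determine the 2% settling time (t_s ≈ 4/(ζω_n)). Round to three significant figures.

From the overshoot, ζ = −ln(OS)/√(π²+ln²(OS)) = 0.263.
t_p = π/ω_d ⇒ ω_d = 1.56 rad/s; then ω_n = ω_d/√(1−ζ²) = 1.62 rad/s.
t_s ≈ 4/(ζω_n) = 4/(0.263·1.62) = 9.40 s.

t_s ≈ 9.40 s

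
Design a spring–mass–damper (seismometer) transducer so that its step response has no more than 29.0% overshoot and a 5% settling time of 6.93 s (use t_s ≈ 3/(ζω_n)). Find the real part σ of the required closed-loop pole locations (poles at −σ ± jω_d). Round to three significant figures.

The settling-time spec alone fixes σ = ζω_n = 3/t_s = 3/6.93 = 0.433.
(Overshoot then fixes ζ = 0.367 and hence ω_d = σ·√(1−ζ²)/ζ = 1.10 rad/s.)

σ ≈ 0.433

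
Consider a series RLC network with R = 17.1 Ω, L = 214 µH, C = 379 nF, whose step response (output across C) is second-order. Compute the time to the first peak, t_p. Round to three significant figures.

t_p ≈ 0.0000303 s

For a series RLC circuit (capacitor voltage as output), ω_n = 1/√(LC) = 1/√(214 µH · 379 nF) = 111000 rad/s.
ζ = (R/2)·√(C/L) = (17.1/2)·√(379 nF/214 µH) = 0.360.
The damped frequency ω_d = ω_n√(1−ζ²) = 104000 rad/s. t_p = π/ω_d = 0.0000303 s.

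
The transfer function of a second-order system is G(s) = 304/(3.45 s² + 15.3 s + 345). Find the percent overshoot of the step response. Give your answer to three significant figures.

Dividing through by 3.45: denominator becomes s² + 4.435 s + 100.0.
So ω_n = √100.0 = 10.0 rad/s and ζ = 4.435/(2·10.0) = 0.222.
%OS = 100 e^{−πζ/√(1−ζ²)} with ζ = 0.222 gives 48.9%.

%OS ≈ 48.9%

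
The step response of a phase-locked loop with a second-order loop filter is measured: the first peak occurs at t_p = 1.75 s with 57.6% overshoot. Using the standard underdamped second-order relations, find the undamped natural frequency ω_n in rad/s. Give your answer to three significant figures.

ω_n ≈ 1.82 rad/s

The overshoot fixes ζ = −ln(OS)/√(π²+ln²(OS)) = 0.173.
From t_p = π/ω_d, ω_d = π/1.75 = 1.80 rad/s, so ω_n = ω_d/√(1−ζ²) = 1.82 rad/s.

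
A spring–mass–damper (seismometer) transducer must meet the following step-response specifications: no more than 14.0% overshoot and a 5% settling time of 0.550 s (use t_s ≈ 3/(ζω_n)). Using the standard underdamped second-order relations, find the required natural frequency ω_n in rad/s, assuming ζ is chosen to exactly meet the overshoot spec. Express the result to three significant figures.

ω_n ≈ 10.3 rad/s

Inverting the overshoot relation: ζ = |ln 0.140|/√(π² + ln²0.140) = 0.531.
Then ω_n = 3/(ζ t_s) = 3/(0.531 × 0.550) = 10.3 rad/s.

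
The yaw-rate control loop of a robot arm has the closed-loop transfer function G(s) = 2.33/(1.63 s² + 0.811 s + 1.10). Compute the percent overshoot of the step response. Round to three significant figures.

Dividing through by 1.63: denominator becomes s² + 0.4975 s + 0.6748.
So ω_n = √0.6748 = 0.821 rad/s and ζ = 0.4975/(2·0.821) = 0.303.
%OS = 100·exp(−πζ/√(1−ζ²)) = 36.9%.

%OS ≈ 36.9%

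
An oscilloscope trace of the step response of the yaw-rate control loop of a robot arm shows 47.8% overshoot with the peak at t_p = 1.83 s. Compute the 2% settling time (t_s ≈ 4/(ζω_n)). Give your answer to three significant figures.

t_s ≈ 9.92 s

The overshoot fixes ζ = −ln(OS)/√(π²+ln²(OS)) = 0.229.
From t_p = π/ω_d, ω_d = π/1.83 = 1.72 rad/s, so ω_n = ω_d/√(1−ζ²) = 1.76 rad/s.
t_s ≈ 4/(ζω_n) = 4/(0.229·1.76) = 9.92 s.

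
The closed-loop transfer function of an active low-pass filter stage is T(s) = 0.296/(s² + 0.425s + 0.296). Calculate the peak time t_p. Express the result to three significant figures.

Comparing the denominator to s² + 2ζω_n s + ω_n²: ω_n = √0.296 = 0.544 rad/s, and 2ζω_n = 0.425 so ζ = 0.425/(2·0.544) = 0.391.
ω_d = ω_n√(1−ζ²) = 0.501 rad/s. Then t_p = π/ω_d = 6.27 s.

t_p ≈ 6.27 s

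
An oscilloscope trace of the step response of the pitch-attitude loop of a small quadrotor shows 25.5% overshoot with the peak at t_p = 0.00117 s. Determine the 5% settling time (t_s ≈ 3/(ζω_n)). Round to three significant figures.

The overshoot fixes ζ = −ln(OS)/√(π²+ln²(OS)) = 0.399.
t_p = π/ω_d ⇒ ω_d = 2690 rad/s; then ω_n = ω_d/√(1−ζ²) = 2930 rad/s.
t_s ≈ 3/(ζω_n) = 3/(0.399·2930) = 0.00257 s.

t_s ≈ 0.00257 s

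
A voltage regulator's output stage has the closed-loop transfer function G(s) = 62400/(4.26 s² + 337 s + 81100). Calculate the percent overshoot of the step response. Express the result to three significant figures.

%OS ≈ 39.1%

Dividing through by 4.26: denominator becomes s² + 79.11 s + 19040.
So ω_n = √19040 = 138 rad/s and ζ = 79.11/(2·138) = 0.287.
Overshoot: exp(−π·0.287/√(1−0.287²)) = 0.391, i.e. 39.1%.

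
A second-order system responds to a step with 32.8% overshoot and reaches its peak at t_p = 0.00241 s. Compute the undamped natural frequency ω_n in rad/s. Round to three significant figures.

ω_n ≈ 1380 rad/s

From the overshoot, ζ = −ln(OS)/√(π²+ln²(OS)) = 0.334.
t_p = π/ω_d ⇒ ω_d = 1300 rad/s; then ω_n = ω_d/√(1−ζ²) = 1380 rad/s.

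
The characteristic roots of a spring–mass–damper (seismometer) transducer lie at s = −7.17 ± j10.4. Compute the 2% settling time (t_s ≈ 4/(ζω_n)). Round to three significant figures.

For poles at −σ ± jω_d, ζω_n = σ = 7.17, so t_s ≈ 4/σ = 0.558 s.

t_s ≈ 0.558 s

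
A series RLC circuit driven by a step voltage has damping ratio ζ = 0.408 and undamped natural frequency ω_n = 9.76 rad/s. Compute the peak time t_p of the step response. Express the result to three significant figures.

The damped frequency is ω_d = ω_n√(1−ζ²) = 9.76·√(1−0.166) = 8.91 rad/s.
Peak time t_p = π/ω_d = π/8.91 = 0.353 s.

t_p ≈ 0.353 s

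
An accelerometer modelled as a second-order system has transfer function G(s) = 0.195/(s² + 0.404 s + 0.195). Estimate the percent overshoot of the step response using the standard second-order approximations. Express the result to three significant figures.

Matching coefficients with s² + 2ζω_n s + ω_n² gives ω_n² = 0.195 ⇒ ω_n = 0.442 rad/s, and ζ = 0.404/(2ω_n) = 0.457.
%OS = 100·exp(−πζ/√(1−ζ²)) = 19.9%.

%OS ≈ 19.9%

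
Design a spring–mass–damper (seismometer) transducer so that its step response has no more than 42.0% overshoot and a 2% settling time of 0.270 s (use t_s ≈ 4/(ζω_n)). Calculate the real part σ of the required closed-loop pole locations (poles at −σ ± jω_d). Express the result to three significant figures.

The settling-time spec alone fixes σ = ζω_n = 4/t_s = 4/0.270 = 14.8.
(Overshoot then fixes ζ = 0.266 and hence ω_d = σ·√(1−ζ²)/ζ = 53.7 rad/s.)

σ ≈ 14.8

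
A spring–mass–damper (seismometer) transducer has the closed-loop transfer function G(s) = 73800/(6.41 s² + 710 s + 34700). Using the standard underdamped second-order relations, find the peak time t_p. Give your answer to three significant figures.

t_p ≈ 0.0649 s

Dividing through by 6.41: denominator becomes s² + 110.8 s + 5413.
So ω_n = √5413 = 73.6 rad/s and ζ = 110.8/(2·73.6) = 0.753.
ω_d = ω_n√(1−ζ²) = 48.4 rad/s. t_p = π/ω_d = 0.0649 s.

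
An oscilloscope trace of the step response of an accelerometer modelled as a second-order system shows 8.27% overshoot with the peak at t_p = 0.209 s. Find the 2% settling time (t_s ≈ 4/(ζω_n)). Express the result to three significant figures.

From the overshoot, ζ = −ln(OS)/√(π²+ln²(OS)) = 0.622.
From t_p = π/ω_d, ω_d = π/0.209 = 15.0 rad/s, so ω_n = ω_d/√(1−ζ²) = 19.2 rad/s.
t_s ≈ 4/(ζω_n) = 4/(0.622·19.2) = 0.335 s.

t_s ≈ 0.335 s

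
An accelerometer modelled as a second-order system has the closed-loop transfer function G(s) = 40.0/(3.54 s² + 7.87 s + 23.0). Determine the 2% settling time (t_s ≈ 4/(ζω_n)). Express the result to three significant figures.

Dividing through by 3.54: denominator becomes s² + 2.223 s + 6.497.
So ω_n = √6.497 = 2.55 rad/s and ζ = 2.223/(2·2.55) = 0.436.
t_s ≈ 4/(ζω_n) = 3.60 s.

t_s ≈ 3.60 s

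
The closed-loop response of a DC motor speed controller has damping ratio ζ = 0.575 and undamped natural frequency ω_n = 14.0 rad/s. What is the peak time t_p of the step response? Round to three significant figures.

t_p ≈ 0.274 s

The damped frequency is ω_d = ω_n√(1−ζ²) = 14.0·√(1−0.331) = 11.5 rad/s.
Peak time t_p = π/ω_d = π/11.5 = 0.274 s.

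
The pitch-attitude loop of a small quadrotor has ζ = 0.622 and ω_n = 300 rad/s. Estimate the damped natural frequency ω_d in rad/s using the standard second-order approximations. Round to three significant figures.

ω_d ≈ 235 rad/s

ω_d = ω_n√(1−ζ²) = 300·√0.613 = 235 rad/s.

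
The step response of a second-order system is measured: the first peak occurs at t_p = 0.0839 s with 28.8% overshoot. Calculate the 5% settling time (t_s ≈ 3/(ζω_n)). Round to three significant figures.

t_s ≈ 0.202 s

The overshoot fixes ζ = −ln(OS)/√(π²+ln²(OS)) = 0.368.
t_p = π/ω_d ⇒ ω_d = 37.4 rad/s; then ω_n = ω_d/√(1−ζ²) = 40.3 rad/s.
t_s ≈ 3/(ζω_n) = 3/(0.368·40.3) = 0.202 s.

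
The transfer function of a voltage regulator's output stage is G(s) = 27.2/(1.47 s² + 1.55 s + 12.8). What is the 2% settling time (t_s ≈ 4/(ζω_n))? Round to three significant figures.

t_s ≈ 7.59 s

Dividing through by 1.47: denominator becomes s² + 1.054 s + 8.707.
So ω_n = √8.707 = 2.95 rad/s and ζ = 1.054/(2·2.95) = 0.179.
t_s ≈ 4/(ζω_n) = 7.59 s.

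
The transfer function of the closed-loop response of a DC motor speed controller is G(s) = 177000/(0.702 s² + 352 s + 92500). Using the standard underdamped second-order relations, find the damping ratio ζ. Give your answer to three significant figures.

Dividing through by 0.702: denominator becomes s² + 501.4 s + 131800.
So ω_n = √131800 = 363 rad/s and ζ = 501.4/(2·363) = 0.691.

ζ ≈ 0.691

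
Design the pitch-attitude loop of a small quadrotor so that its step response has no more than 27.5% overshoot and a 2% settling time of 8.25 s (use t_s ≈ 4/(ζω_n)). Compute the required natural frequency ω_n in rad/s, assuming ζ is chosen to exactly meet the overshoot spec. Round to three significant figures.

ω_n ≈ 1.28 rad/s

Inverting the overshoot relation: ζ = |ln 0.275|/√(π² + ln²0.275) = 0.380.
Then ω_n = 4/(ζ t_s) = 4/(0.380 × 8.25) = 1.28 rad/s.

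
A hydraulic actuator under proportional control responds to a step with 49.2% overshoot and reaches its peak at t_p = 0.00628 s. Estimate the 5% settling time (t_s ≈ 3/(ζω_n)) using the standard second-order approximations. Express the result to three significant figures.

From the overshoot, ζ = −ln(OS)/√(π²+ln²(OS)) = 0.220.
From t_p = π/ω_d, ω_d = π/0.00628 = 500 rad/s, so ω_n = ω_d/√(1−ζ²) = 513 rad/s.
t_s ≈ 3/(ζω_n) = 3/(0.220·513) = 0.0266 s.

t_s ≈ 0.0266 s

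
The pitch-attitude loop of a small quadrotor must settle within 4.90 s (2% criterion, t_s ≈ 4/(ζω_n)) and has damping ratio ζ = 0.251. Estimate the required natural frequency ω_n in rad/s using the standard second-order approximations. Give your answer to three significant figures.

ω_n ≈ 3.25 rad/s

Rearranging t_s ≈ 4/(ζω_n) gives ω_n = 4/(ζ·t_s) = 4/(0.251 × 4.90) = 3.25 rad/s.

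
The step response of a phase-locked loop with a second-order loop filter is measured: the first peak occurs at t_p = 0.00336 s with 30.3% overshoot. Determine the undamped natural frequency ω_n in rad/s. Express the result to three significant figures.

The overshoot fixes ζ = −ln(OS)/√(π²+ln²(OS)) = 0.355.
t_p = π/ω_d ⇒ ω_d = 935 rad/s; then ω_n = ω_d/√(1−ζ²) = 1000 rad/s.

ω_n ≈ 1000 rad/s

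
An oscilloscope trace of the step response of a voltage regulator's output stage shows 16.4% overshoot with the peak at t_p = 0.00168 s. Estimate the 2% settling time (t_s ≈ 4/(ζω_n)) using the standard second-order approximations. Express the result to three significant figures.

The overshoot fixes ζ = −ln(OS)/√(π²+ln²(OS)) = 0.499.
From t_p = π/ω_d, ω_d = π/0.00168 = 1870 rad/s, so ω_n = ω_d/√(1−ζ²) = 2160 rad/s.
t_s ≈ 4/(ζω_n) = 4/(0.499·2160) = 0.00372 s.

t_s ≈ 0.00372 s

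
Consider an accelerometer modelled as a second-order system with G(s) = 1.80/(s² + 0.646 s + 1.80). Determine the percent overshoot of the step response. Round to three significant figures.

%OS ≈ 45.9%

ω_n = √1.80 = 1.34 rad/s; ζ = 0.646/(2·1.34) = 0.241.
Overshoot: exp(−π·0.241/√(1−0.241²)) = 0.459, i.e. 45.9%.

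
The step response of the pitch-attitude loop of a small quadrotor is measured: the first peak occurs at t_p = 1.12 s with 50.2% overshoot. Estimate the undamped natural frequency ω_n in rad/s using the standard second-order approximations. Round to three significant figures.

ω_n ≈ 2.87 rad/s

ζ from %OS: ζ = |ln 0.502|/√(π²+ln²0.502) = 0.214.
t_p = π/ω_d ⇒ ω_d = 2.80 rad/s; then ω_n = ω_d/√(1−ζ²) = 2.87 rad/s.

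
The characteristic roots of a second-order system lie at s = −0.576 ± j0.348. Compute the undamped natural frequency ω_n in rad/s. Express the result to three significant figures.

ω_n ≈ 0.673 rad/s

With σ = 0.576, ω_d = 0.348: ω_n = √(σ²+ω_d²) = 0.673 rad/s, ζ = σ/ω_n = 0.856.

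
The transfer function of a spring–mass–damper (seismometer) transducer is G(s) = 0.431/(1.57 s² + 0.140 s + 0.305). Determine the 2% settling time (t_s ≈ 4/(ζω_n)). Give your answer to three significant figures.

t_s ≈ 89.7 s

Dividing through by 1.57: denominator becomes s² + 0.08917 s + 0.1943.
So ω_n = √0.1943 = 0.441 rad/s and ζ = 0.08917/(2·0.441) = 0.101.
t_s ≈ 4/(ζω_n) = 89.7 s.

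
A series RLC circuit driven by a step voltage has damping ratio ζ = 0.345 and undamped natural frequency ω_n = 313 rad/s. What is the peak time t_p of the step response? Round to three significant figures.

The damped frequency is ω_d = ω_n√(1−ζ²) = 313·√(1−0.119) = 294 rad/s.
Peak time t_p = π/ω_d = π/294 = 0.0107 s.

t_p ≈ 0.0107 s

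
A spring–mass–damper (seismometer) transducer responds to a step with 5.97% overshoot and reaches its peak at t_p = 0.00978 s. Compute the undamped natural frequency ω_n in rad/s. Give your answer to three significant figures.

ζ from %OS: ζ = |ln 0.0597|/√(π²+ln²0.0597) = 0.668.
From t_p = π/ω_d, ω_d = π/0.00978 = 321 rad/s, so ω_n = ω_d/√(1−ζ²) = 432 rad/s.

ω_n ≈ 432 rad/s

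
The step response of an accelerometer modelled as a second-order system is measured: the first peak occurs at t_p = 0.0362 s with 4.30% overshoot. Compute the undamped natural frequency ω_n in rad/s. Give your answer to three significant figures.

From the overshoot, ζ = −ln(OS)/√(π²+ln²(OS)) = 0.708.
t_p = π/ω_d ⇒ ω_d = 86.8 rad/s; then ω_n = ω_d/√(1−ζ²) = 123 rad/s.

ω_n ≈ 123 rad/s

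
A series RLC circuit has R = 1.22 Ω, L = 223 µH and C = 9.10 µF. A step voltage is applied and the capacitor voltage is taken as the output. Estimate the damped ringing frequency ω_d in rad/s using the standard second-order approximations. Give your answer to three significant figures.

For a series RLC circuit (capacitor voltage as output), ω_n = 1/√(LC) = 1/√(223 µH · 9.10 µF) = 22200 rad/s.
ζ = (R/2)·√(C/L) = (1.22/2)·√(9.10 µF/223 µH) = 0.123.
ω_d = ω_n√(1−ζ²) = 22000 rad/s.

ω_d ≈ 22000 rad/s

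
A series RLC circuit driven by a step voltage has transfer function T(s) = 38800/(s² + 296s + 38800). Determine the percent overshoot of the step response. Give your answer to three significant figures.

Comparing the denominator to s² + 2ζω_n s + ω_n²: ω_n = √38800 = 197 rad/s, and 2ζω_n = 296 so ζ = 296/(2·197) = 0.751.
%OS = 100·exp(−πζ/√(1−ζ²)) = 2.80%.

%OS ≈ 2.80%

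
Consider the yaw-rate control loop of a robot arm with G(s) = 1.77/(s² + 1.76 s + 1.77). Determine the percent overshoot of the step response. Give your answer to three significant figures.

Comparing the denominator to s² + 2ζω_n s + ω_n²: ω_n = √1.77 = 1.33 rad/s, and 2ζω_n = 1.76 so ζ = 1.76/(2·1.33) = 0.661.
%OS = 100·exp(−πζ/√(1−ζ²)) = 6.26%.

%OS ≈ 6.26%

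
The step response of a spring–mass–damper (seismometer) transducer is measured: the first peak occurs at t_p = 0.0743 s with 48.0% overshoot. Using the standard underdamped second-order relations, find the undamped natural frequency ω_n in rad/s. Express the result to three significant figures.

ω_n ≈ 43.4 rad/s

The overshoot fixes ζ = −ln(OS)/√(π²+ln²(OS)) = 0.228.
From t_p = π/ω_d, ω_d = π/0.0743 = 42.3 rad/s, so ω_n = ω_d/√(1−ζ²) = 43.4 rad/s.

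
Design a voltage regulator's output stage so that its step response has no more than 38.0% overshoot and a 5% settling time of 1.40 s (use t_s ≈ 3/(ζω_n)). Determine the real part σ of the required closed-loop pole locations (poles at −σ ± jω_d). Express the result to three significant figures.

The settling-time spec alone fixes σ = ζω_n = 3/t_s = 3/1.40 = 2.14.
(Overshoot then fixes ζ = 0.294 and hence ω_d = σ·√(1−ζ²)/ζ = 6.96 rad/s.)

σ ≈ 2.14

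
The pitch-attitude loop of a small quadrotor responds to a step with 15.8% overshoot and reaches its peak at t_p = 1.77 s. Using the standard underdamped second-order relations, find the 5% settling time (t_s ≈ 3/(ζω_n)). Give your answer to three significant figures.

t_s ≈ 2.88 s

The overshoot fixes ζ = −ln(OS)/√(π²+ln²(OS)) = 0.506.
t_p = π/ω_d ⇒ ω_d = 1.77 rad/s; then ω_n = ω_d/√(1−ζ²) = 2.06 rad/s.
t_s ≈ 3/(ζω_n) = 3/(0.506·2.06) = 2.88 s.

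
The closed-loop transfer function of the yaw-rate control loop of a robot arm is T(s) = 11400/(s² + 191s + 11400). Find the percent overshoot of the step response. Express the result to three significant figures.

%OS ≈ 0.187%

Matching coefficients with s² + 2ζω_n s + ω_n² gives ω_n² = 11400 ⇒ ω_n = 107 rad/s, and ζ = 191/(2ω_n) = 0.894.
%OS = 100 e^{−πζ/√(1−ζ²)} with ζ = 0.894 gives 0.187%.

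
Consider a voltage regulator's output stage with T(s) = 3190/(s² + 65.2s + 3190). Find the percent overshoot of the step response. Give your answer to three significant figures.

%OS ≈ 10.9%

ω_n = √3190 = 56.5 rad/s; ζ = 65.2/(2·56.5) = 0.577.
%OS = 100 e^{−πζ/√(1−ζ²)} with ζ = 0.577 gives 10.9%.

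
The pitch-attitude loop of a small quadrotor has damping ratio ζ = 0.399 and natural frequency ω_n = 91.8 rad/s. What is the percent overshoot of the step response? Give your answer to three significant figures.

%OS ≈ 25.5%

For an underdamped second-order system, %OS = 100·exp(−πζ/√(1−ζ²)).
πζ/√(1−ζ²) = π·0.399/√(1−0.159) = 1.367, so %OS = 100·e^(−1.367) = 25.5%.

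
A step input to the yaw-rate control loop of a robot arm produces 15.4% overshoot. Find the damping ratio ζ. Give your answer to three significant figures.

ζ ≈ 0.512

From %OS = 100·exp(−πζ/√(1−ζ²)), invert to get ζ = −ln(OS)/√(π² + ln²(OS)) with OS = 0.154.
−ln 0.154 = 1.871, so ζ = 1.871/√(π² + 3.500) = 0.512.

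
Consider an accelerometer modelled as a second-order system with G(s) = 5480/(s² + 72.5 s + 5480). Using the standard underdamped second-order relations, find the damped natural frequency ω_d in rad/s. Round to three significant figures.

ω_d ≈ 64.5 rad/s

ω_n = √5480 = 74.0 rad/s; ζ = 72.5/(2·74.0) = 0.490.
ω_d = 74.0·√(1 − 0.490²) = 64.5 rad/s.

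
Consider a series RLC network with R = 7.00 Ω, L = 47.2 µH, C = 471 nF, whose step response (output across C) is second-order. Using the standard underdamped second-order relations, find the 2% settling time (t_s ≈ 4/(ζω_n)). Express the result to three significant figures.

For a series RLC circuit (capacitor voltage as output), ω_n = 1/√(LC) = 1/√(47.2 µH · 471 nF) = 212000 rad/s.
ζ = (R/2)·√(C/L) = (7.00/2)·√(471 nF/47.2 µH) = 0.350.
t_s ≈ 4/(ζω_n) = 0.0000539 s.

t_s ≈ 0.0000539 s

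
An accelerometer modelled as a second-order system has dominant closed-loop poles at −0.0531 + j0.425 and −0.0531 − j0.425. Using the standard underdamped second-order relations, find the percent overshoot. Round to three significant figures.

|pole| = ω_n = √(0.0531² + 0.425²) = 0.428 rad/s; ζ = cos θ = σ/ω_n = 0.124.
%OS = 100·exp(−πζ/√(1−ζ²)) = 67.5%.

%OS ≈ 67.5%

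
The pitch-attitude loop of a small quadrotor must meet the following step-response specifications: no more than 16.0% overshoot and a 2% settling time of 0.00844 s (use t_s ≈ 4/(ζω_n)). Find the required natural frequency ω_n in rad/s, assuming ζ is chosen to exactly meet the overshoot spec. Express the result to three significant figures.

ω_n ≈ 941 rad/s

From %OS = 100·exp(−πζ/√(1−ζ²)), invert to get ζ = −ln(OS)/√(π² + ln²(OS)) with OS = 0.160.
−ln 0.160 = 1.833, so ζ = 1.833/√(π² + 3.358) = 0.504.
Then ω_n = 4/(ζ t_s) = 4/(0.504 × 0.00844) = 941 rad/s.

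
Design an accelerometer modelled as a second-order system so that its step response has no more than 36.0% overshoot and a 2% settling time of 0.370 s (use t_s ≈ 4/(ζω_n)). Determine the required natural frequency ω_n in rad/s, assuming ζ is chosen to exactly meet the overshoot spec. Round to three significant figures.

From %OS = 100·exp(−πζ/√(1−ζ²)), invert to get ζ = −ln(OS)/√(π² + ln²(OS)) with OS = 0.360.
−ln 0.360 = 1.022, so ζ = 1.022/√(π² + 1.044) = 0.309.
From t_s ≈ 4/(ζω_n): ω_n = 4/(ζ·t_s) = 4/(0.309·0.370) = 35.0 rad/s.

ω_n ≈ 35.0 rad/s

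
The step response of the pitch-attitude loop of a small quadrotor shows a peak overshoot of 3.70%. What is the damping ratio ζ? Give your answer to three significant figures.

ζ = −ln(OS)/√(π² + (ln OS)²). With OS = 0.0370, ln OS = −3.297 and ζ = 3.297/4.554 = 0.724.

ζ ≈ 0.724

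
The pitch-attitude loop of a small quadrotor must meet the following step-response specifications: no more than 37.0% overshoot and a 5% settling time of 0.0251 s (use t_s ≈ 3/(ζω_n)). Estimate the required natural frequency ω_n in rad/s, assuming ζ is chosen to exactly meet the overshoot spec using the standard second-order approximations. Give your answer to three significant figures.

Inverting the overshoot relation: ζ = |ln 0.370|/√(π² + ln²0.370) = 0.302.
Then ω_n = 3/(ζ t_s) = 3/(0.302 × 0.0251) = 396 rad/s.

ω_n ≈ 396 rad/s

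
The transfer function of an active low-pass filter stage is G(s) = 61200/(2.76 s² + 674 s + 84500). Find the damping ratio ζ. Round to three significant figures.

Dividing through by 2.76: denominator becomes s² + 244.2 s + 30620.
So ω_n = √30620 = 175 rad/s and ζ = 244.2/(2·175) = 0.698.

ζ ≈ 0.698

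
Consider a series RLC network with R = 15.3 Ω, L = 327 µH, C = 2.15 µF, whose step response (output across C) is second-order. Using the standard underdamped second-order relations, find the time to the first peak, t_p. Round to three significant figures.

For a series RLC circuit (capacitor voltage as output), ω_n = 1/√(LC) = 1/√(327 µH · 2.15 µF) = 37700 rad/s.
ζ = (R/2)·√(C/L) = (15.3/2)·√(2.15 µF/327 µH) = 0.620.
ω_d = 37700·√(1 − 0.620²) = 29600 rad/s. t_p = π/ω_d = 0.000106 s.

t_p ≈ 0.000106 s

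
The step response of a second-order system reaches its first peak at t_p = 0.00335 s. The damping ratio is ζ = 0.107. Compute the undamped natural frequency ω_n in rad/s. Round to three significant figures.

Peak time t_p = π/ω_d, so ω_d = π/t_p = π/0.00335 = 938 rad/s.
ω_n = ω_d/√(1−ζ²) = 938/√0.989 = 943 rad/s.

ω_n ≈ 943 rad/s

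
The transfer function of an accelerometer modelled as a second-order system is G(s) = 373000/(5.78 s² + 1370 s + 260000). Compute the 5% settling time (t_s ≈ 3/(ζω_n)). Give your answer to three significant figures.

Dividing through by 5.78: denominator becomes s² + 237.0 s + 44980.
So ω_n = √44980 = 212 rad/s and ζ = 237.0/(2·212) = 0.559.
t_s ≈ 3/(ζω_n) = 0.0253 s.

t_s ≈ 0.0253 s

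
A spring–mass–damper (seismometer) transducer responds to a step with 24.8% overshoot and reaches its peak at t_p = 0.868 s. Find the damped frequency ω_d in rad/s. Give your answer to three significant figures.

ω_d ≈ 3.62 rad/s

t_p = π/ω_d, so ω_d = π/0.868 = 3.62 rad/s.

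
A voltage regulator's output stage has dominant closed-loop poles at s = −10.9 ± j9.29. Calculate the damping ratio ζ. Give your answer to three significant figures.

ζ ≈ 0.761

With σ = 10.9, ω_d = 9.29: ω_n = √(σ²+ω_d²) = 14.3 rad/s, ζ = σ/ω_n = 0.761.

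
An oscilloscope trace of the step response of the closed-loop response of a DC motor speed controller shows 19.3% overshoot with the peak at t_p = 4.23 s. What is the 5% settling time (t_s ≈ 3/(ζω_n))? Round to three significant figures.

t_s ≈ 7.71 s

The overshoot fixes ζ = −ln(OS)/√(π²+ln²(OS)) = 0.464.
From t_p = π/ω_d, ω_d = π/4.23 = 0.743 rad/s, so ω_n = ω_d/√(1−ζ²) = 0.838 rad/s.
t_s ≈ 3/(ζω_n) = 3/(0.464·0.838) = 7.71 s.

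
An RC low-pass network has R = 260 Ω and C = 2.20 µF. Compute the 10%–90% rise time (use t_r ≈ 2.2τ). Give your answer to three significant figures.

t_r ≈ 0.00126 s

τ = RC = 260 × 2.20 µF = 0.000572 s.
t_r ≈ 2.2τ = 0.00126 s.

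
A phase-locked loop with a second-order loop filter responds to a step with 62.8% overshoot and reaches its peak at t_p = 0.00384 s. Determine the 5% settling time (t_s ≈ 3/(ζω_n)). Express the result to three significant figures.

The overshoot fixes ζ = −ln(OS)/√(π²+ln²(OS)) = 0.146.
From t_p = π/ω_d, ω_d = π/0.00384 = 818 rad/s, so ω_n = ω_d/√(1−ζ²) = 827 rad/s.
t_s ≈ 3/(ζω_n) = 3/(0.146·827) = 0.0248 s.

t_s ≈ 0.0248 s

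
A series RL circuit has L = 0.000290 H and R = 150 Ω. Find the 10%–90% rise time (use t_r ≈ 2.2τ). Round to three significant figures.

τ = L/R = 0.000290/150 = 0.00000193 s.
t_r ≈ 2.2τ = 0.00000425 s.

t_r ≈ 0.00000425 s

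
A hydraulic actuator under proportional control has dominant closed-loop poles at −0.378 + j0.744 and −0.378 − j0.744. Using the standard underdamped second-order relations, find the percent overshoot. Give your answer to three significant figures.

|pole| = ω_n = √(0.378² + 0.744²) = 0.835 rad/s; ζ = cos θ = σ/ω_n = 0.453.
%OS = 100 e^{−πζ/√(1−ζ²)} with ζ = 0.453 gives 20.3%.

%OS ≈ 20.3%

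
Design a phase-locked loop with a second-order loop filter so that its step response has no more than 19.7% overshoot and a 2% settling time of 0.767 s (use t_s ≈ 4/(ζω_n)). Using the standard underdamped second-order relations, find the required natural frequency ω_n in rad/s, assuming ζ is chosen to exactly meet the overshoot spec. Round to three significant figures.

ζ = −ln(OS)/√(π² + (ln OS)²). With OS = 0.197, ln OS = −1.625 and ζ = 1.625/3.537 = 0.459.
From t_s ≈ 4/(ζω_n): ω_n = 4/(ζ·t_s) = 4/(0.459·0.767) = 11.4 rad/s.

ω_n ≈ 11.4 rad/s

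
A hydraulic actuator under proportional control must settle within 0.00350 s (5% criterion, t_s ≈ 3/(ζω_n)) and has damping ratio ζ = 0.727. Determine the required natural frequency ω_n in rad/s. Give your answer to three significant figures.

Rearranging t_s ≈ 3/(ζω_n) gives ω_n = 3/(ζ·t_s) = 3/(0.727 × 0.00350) = 1180 rad/s.

ω_n ≈ 1180 rad/s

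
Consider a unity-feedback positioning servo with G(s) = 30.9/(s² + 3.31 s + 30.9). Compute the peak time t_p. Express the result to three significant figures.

ω_n = √30.9 = 5.56 rad/s; ζ = 3.31/(2·5.56) = 0.298.
ω_d = 5.56·√(1 − 0.298²) = 5.31 rad/s. Then t_p = π/ω_d = 0.592 s.

t_p ≈ 0.592 s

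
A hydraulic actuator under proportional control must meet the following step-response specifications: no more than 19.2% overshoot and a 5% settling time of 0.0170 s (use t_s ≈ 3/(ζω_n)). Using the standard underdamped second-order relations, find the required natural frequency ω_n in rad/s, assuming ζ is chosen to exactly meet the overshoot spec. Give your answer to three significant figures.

From %OS = 100·exp(−πζ/√(1−ζ²)), invert to get ζ = −ln(OS)/√(π² + ln²(OS)) with OS = 0.192.
−ln 0.192 = 1.650, so ζ = 1.650/√(π² + 2.723) = 0.465.
From t_s ≈ 3/(ζω_n): ω_n = 3/(ζ·t_s) = 3/(0.465·0.0170) = 379 rad/s.

ω_n ≈ 379 rad/s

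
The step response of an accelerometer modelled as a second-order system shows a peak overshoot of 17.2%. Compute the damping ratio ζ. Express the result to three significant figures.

ζ ≈ 0.489

ζ = −ln(OS)/√(π² + (ln OS)²). With OS = 0.172, ln OS = −1.760 and ζ = 1.760/3.601 = 0.489.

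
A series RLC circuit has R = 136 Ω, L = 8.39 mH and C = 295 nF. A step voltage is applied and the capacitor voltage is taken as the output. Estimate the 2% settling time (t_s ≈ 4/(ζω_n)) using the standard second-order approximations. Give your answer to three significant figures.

For a series RLC circuit (capacitor voltage as output), ω_n = 1/√(LC) = 1/√(8.39 mH · 295 nF) = 20100 rad/s.
ζ = (R/2)·√(C/L) = (136/2)·√(295 nF/8.39 mH) = 0.403.
t_s ≈ 4/(ζω_n) = 0.000494 s.

t_s ≈ 0.000494 s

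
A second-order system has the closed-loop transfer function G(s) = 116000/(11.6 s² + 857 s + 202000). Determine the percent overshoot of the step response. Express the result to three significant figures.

%OS ≈ 40.0%

Dividing through by 11.6: denominator becomes s² + 73.88 s + 17410.
So ω_n = √17410 = 132 rad/s and ζ = 73.88/(2·132) = 0.280.
Overshoot: exp(−π·0.280/√(1−0.280²)) = 0.400, i.e. 40.0%.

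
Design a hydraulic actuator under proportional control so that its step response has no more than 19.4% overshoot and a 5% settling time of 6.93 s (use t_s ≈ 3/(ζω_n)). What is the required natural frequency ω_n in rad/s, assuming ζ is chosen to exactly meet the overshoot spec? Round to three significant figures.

Inverting the overshoot relation: ζ = |ln 0.194|/√(π² + ln²0.194) = 0.463.
Then ω_n = 3/(ζ t_s) = 3/(0.463 × 6.93) = 0.936 rad/s.

ω_n ≈ 0.936 rad/s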